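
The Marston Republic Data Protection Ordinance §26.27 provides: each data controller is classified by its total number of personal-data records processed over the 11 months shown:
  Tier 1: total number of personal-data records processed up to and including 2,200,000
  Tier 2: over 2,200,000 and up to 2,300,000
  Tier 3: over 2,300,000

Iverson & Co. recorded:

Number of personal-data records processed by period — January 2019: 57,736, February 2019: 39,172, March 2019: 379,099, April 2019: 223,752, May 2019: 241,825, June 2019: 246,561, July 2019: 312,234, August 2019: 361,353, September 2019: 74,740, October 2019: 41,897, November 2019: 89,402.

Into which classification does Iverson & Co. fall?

Total number of personal-data records processed: 57,736 + 39,172 + 379,099 + 223,752 + 241,825 + 246,561 + 312,234 + 361,353 + 74,740 + 41,897 + 89,402 = 2,067,771.
2,067,771 ≤ 2,200,000, so Tier 1 applies.

Tier 1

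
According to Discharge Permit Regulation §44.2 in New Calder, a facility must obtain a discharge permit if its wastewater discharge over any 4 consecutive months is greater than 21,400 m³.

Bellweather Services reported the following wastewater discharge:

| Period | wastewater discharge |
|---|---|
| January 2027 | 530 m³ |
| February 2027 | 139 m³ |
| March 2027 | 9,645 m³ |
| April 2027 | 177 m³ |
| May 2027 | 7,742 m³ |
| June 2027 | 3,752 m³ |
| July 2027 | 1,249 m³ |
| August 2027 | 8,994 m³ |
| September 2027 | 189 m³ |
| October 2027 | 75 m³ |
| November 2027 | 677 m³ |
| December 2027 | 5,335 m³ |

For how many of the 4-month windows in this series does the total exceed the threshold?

January 2027–April 2027: 530 m³ + 139 m³ + 9,645 m³ + 177 m³ = 10,491 m³ (under)
February 2027–May 2027: 139 m³ + 9,645 m³ + 177 m³ + 7,742 m³ = 17,703 m³ (under)
March 2027–June 2027: 9,645 m³ + 177 m³ + 7,742 m³ + 3,752 m³ = 21,316 m³ (under)
April 2027–July 2027: 177 m³ + 7,742 m³ + 3,752 m³ + 1,249 m³ = 12,920 m³ (under)
May 2027–August 2027: 7,742 m³ + 3,752 m³ + 1,249 m³ + 8,994 m³ = 21,737 m³ (over)
June 2027–September 2027: 3,752 m³ + 1,249 m³ + 8,994 m³ + 189 m³ = 14,184 m³ (under)
July 2027–October 2027: 1,249 m³ + 8,994 m³ + 189 m³ + 75 m³ = 10,507 m³ (under)
August 2027–November 2027: 8,994 m³ + 189 m³ + 75 m³ + 677 m³ = 9,935 m³ (under)
September 2027–December 2027: 189 m³ + 75 m³ + 677 m³ + 5,335 m³ = 6,276 m³ (under)
1 window exceeds the threshold.

1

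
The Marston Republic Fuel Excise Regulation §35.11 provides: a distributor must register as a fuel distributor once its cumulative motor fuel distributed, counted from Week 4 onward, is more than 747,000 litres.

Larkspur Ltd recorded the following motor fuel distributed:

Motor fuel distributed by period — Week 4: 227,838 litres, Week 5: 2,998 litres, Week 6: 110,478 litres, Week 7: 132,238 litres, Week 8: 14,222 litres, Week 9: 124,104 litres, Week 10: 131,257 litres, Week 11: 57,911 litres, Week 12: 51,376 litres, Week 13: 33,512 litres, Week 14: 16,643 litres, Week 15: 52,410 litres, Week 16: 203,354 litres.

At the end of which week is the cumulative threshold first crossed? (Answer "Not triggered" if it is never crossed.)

Through Week 4: 227,838 litres
Through Week 5: 230,836 litres
Through Week 6: 341,314 litres
Through Week 7: 473,552 litres
Through Week 8: 487,774 litres
Through Week 9: 611,878 litres
Through Week 10: 743,135 litres
Through Week 11: 801,046 litres ← exceeds threshold

Week 11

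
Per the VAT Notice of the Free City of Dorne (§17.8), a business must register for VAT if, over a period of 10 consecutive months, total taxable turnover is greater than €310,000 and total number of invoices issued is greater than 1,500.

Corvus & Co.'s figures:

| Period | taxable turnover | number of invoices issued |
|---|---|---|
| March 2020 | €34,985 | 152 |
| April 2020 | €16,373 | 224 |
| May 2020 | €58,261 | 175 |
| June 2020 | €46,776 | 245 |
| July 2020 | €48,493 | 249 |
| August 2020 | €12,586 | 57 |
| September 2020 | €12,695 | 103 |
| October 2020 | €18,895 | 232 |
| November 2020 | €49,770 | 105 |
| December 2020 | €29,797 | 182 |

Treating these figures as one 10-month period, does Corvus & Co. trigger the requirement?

Yes

Total taxable turnover: €34,985 + €16,373 + €58,261 + €46,776 + €48,493 + €12,586 + €12,695 + €18,895 + €49,770 + €29,797 = €328,631 (> €310,000).
Total number of invoices issued: 152 + 224 + 175 + 245 + 249 + 57 + 103 + 232 + 105 + 182 = 1,724 (> 1,500).
The test is 'and': both thresholds are exceeded.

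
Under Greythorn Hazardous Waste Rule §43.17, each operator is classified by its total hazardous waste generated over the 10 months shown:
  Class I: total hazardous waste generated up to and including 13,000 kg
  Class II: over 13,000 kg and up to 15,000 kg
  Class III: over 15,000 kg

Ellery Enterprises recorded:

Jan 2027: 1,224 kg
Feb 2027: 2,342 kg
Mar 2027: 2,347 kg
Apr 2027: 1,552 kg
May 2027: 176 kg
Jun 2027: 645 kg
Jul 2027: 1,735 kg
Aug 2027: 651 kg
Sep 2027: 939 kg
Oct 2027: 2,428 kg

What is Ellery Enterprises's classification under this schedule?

Total hazardous waste generated: 1,224 kg + 2,342 kg + 2,347 kg + 1,552 kg + 176 kg + 645 kg + 1,735 kg + 651 kg + 939 kg + 2,428 kg = 14,039 kg.
13,000 kg < 14,039 kg ≤ 15,000 kg, so Class II applies.

Class II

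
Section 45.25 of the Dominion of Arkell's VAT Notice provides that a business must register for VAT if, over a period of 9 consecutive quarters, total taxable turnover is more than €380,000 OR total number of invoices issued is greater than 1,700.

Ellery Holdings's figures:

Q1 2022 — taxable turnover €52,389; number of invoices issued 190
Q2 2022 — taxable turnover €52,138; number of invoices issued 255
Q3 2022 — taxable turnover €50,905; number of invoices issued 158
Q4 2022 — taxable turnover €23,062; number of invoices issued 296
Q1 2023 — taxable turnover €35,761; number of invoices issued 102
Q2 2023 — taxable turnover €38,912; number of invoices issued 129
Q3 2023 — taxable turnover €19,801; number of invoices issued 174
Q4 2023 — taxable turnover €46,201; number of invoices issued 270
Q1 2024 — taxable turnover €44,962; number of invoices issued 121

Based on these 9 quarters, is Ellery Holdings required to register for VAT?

No

Total taxable turnover: €52,389 + €52,138 + €50,905 + €23,062 + €35,761 + €38,912 + €19,801 + €46,201 + €44,962 = €364,131 (≤ €380,000).
Total number of invoices issued: 190 + 255 + 158 + 296 + 102 + 129 + 174 + 270 + 121 = 1,695 (≤ 1,700).
The test is 'or': neither threshold is exceeded.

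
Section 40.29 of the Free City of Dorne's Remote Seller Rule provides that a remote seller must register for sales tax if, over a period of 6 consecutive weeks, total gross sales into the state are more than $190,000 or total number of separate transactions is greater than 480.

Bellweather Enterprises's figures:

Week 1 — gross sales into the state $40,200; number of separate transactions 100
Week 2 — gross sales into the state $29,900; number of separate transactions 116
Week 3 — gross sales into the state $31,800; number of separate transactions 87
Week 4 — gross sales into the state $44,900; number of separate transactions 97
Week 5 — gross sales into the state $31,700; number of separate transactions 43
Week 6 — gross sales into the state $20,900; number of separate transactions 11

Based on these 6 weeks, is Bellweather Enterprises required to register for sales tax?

Yes

Total gross sales into the state: $40,200 + $29,900 + $31,800 + $44,900 + $31,700 + $20,900 = $199,400 (> $190,000).
Total number of separate transactions: 100 + 116 + 87 + 97 + 43 + 11 = 454 (≤ 480).
The test is 'or': at least one threshold is exceeded.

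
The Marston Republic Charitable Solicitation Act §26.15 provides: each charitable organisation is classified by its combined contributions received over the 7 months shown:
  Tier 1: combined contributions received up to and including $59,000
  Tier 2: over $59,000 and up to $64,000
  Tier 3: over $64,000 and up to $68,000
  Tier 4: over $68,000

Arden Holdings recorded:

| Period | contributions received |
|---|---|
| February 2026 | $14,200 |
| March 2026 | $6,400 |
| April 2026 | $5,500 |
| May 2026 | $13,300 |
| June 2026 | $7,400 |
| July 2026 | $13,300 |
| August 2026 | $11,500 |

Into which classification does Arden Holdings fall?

Tier 4

Combined contributions received: $14,200 + $6,400 + $5,500 + $13,300 + $7,400 + $13,300 + $11,500 = $71,600.
$71,600 > $68,000, so Tier 4 applies.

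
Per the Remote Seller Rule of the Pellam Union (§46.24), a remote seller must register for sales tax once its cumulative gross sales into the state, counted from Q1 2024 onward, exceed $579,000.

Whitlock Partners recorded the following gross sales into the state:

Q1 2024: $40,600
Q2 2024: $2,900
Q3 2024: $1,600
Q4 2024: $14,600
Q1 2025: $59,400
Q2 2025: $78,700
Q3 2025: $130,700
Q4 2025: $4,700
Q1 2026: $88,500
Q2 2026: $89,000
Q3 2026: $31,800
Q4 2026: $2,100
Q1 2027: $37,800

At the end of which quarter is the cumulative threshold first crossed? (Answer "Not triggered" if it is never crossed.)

Through Q1 2024: $40,600
Through Q2 2024: $43,500
Through Q3 2024: $45,100
Through Q4 2024: $59,700
Through Q1 2025: $119,100
Through Q2 2025: $197,800
Through Q3 2025: $328,500
Through Q4 2025: $333,200
Through Q1 2026: $421,700
Through Q2 2026: $510,700
Through Q3 2026: $542,500
Through Q4 2026: $544,600
Through Q1 2027: $582,400 ← exceeds threshold

Q1 2027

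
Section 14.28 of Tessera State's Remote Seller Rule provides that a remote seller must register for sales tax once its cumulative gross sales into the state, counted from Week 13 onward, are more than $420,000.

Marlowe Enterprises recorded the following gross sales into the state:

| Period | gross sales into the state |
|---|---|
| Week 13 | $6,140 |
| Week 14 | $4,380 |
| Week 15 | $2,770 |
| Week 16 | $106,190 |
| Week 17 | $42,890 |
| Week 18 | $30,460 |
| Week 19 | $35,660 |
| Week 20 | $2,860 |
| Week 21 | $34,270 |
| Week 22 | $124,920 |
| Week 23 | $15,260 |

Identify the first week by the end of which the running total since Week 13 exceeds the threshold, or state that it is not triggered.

Not triggered

Through Week 13: $6,140
Through Week 14: $10,520
Through Week 15: $13,290
Through Week 16: $119,480
Through Week 17: $162,370
Through Week 18: $192,830
Through Week 19: $228,490
Through Week 20: $231,350
Through Week 21: $265,620
Through Week 22: $390,540
Through Week 23: $405,800
Final cumulative total $405,800 ≤ $420,000; the threshold is never exceeded.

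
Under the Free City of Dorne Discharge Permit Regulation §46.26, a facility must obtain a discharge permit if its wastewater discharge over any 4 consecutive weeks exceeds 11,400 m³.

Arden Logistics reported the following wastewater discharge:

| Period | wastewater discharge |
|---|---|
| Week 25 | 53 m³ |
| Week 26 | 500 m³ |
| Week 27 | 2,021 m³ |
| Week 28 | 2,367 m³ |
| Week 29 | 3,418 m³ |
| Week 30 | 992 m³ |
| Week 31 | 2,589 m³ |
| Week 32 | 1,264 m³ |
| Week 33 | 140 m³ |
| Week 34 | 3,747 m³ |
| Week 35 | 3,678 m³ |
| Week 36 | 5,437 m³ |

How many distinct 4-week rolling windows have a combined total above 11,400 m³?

1

Week 25–Week 28: 53 m³ + 500 m³ + 2,021 m³ + 2,367 m³ = 4,941 m³ (under)
Week 26–Week 29: 500 m³ + 2,021 m³ + 2,367 m³ + 3,418 m³ = 8,306 m³ (under)
Week 27–Week 30: 2,021 m³ + 2,367 m³ + 3,418 m³ + 992 m³ = 8,798 m³ (under)
Week 28–Week 31: 2,367 m³ + 3,418 m³ + 992 m³ + 2,589 m³ = 9,366 m³ (under)
Week 29–Week 32: 3,418 m³ + 992 m³ + 2,589 m³ + 1,264 m³ = 8,263 m³ (under)
Week 30–Week 33: 992 m³ + 2,589 m³ + 1,264 m³ + 140 m³ = 4,985 m³ (under)
Week 31–Week 34: 2,589 m³ + 1,264 m³ + 140 m³ + 3,747 m³ = 7,740 m³ (under)
Week 32–Week 35: 1,264 m³ + 140 m³ + 3,747 m³ + 3,678 m³ = 8,829 m³ (under)
Week 33–Week 36: 140 m³ + 3,747 m³ + 3,678 m³ + 5,437 m³ = 13,002 m³ (over)
1 window exceeds the threshold.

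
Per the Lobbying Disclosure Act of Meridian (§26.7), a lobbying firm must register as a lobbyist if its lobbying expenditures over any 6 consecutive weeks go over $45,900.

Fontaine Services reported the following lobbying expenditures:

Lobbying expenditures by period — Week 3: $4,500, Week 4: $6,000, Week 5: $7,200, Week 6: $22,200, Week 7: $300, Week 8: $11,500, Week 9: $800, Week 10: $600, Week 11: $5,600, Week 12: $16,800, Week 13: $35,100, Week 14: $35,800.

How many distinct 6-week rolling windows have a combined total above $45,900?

4

Week 3–Week 8: $4,500 + $6,000 + $7,200 + $22,200 + $300 + $11,500 = $51,700 (over)
Week 4–Week 9: $6,000 + $7,200 + $22,200 + $300 + $11,500 + $800 = $48,000 (over)
Week 5–Week 10: $7,200 + $22,200 + $300 + $11,500 + $800 + $600 = $42,600 (under)
Week 6–Week 11: $22,200 + $300 + $11,500 + $800 + $600 + $5,600 = $41,000 (under)
Week 7–Week 12: $300 + $11,500 + $800 + $600 + $5,600 + $16,800 = $35,600 (under)
Week 8–Week 13: $11,500 + $800 + $600 + $5,600 + $16,800 + $35,100 = $70,400 (over)
Week 9–Week 14: $800 + $600 + $5,600 + $16,800 + $35,100 + $35,800 = $94,700 (over)
4 windows exceed the threshold.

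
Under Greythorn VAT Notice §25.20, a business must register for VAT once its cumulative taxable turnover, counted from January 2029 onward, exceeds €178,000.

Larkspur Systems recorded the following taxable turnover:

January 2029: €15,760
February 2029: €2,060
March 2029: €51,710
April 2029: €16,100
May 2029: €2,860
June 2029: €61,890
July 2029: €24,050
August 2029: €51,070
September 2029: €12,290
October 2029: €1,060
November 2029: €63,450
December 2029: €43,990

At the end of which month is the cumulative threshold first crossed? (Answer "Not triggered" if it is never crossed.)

Through January 2029: €15,760
Through February 2029: €17,820
Through March 2029: €69,530
Through April 2029: €85,630
Through May 2029: €88,490
Through June 2029: €150,380
Through July 2029: €174,430
Through August 2029: €225,500 ← exceeds threshold

August 2029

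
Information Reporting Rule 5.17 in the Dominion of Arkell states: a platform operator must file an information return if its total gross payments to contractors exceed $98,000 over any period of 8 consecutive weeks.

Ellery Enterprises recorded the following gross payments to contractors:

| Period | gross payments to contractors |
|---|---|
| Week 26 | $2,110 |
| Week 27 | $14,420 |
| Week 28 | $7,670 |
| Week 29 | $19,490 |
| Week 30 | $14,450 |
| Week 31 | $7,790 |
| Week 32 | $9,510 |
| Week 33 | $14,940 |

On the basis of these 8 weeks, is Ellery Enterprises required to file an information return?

Total gross payments to contractors: $2,110 + $14,420 + $7,670 + $19,490 + $14,450 + $7,790 + $9,510 + $14,940 = $90,380.
$90,380 ≤ $98,000, so the threshold is not exceeded.

No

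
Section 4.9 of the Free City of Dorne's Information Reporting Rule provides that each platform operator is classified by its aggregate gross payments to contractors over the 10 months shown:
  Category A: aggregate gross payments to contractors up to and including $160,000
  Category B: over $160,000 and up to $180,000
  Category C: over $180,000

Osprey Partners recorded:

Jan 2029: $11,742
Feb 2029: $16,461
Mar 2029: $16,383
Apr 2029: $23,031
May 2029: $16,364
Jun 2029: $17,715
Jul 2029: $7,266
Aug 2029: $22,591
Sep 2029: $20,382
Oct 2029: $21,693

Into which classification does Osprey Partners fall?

Aggregate gross payments to contractors: $11,742 + $16,461 + $16,383 + $23,031 + $16,364 + $17,715 + $7,266 + $22,591 + $20,382 + $21,693 = $173,628.
$160,000 < $173,628 ≤ $180,000, so Category B applies.

Category B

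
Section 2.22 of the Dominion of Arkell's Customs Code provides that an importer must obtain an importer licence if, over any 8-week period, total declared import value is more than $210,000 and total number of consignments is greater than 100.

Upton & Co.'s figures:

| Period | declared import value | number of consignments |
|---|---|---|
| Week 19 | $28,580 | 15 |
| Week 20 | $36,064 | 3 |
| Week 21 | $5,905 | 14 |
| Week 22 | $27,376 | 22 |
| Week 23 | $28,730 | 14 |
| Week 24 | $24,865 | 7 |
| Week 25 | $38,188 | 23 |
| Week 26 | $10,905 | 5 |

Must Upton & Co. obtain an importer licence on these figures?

No

Total declared import value: $28,580 + $36,064 + $5,905 + $27,376 + $28,730 + $24,865 + $38,188 + $10,905 = $200,613 (≤ $210,000).
Total number of consignments: 15 + 3 + 14 + 22 + 14 + 7 + 23 + 5 = 103 (> 100).
The test is 'and': the rule requires both, and at least one is not exceeded.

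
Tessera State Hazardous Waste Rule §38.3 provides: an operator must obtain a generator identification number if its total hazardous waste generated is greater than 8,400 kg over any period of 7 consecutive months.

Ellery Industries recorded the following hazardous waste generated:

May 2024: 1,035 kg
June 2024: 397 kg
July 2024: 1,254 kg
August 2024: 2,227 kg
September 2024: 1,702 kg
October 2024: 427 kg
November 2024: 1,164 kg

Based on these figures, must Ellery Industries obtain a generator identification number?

Total hazardous waste generated: 1,035 kg + 397 kg + 1,254 kg + 2,227 kg + 1,702 kg + 427 kg + 1,164 kg = 8,206 kg.
8,206 kg ≤ 8,400 kg, so the threshold is not exceeded.

No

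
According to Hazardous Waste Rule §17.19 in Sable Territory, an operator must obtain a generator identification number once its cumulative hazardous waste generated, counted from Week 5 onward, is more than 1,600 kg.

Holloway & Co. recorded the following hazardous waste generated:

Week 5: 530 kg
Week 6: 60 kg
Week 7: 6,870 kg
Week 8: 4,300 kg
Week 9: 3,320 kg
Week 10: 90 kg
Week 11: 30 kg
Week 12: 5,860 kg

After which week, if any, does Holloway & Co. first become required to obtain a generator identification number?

Through Week 5: 530 kg
Through Week 6: 590 kg
Through Week 7: 7,460 kg ← exceeds threshold

Week 7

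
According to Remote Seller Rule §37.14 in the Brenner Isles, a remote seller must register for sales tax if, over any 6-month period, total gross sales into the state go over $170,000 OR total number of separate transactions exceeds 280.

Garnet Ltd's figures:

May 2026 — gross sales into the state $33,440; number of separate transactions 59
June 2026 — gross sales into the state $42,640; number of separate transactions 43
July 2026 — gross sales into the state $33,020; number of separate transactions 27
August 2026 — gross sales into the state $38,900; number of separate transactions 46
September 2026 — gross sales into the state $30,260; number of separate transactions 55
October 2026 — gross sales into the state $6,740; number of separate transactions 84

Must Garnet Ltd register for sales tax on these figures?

Yes

Total gross sales into the state: $33,440 + $42,640 + $33,020 + $38,900 + $30,260 + $6,740 = $185,000 (> $170,000).
Total number of separate transactions: 59 + 43 + 27 + 46 + 55 + 84 = 314 (> 280).
The test is 'or': at least one threshold is exceeded.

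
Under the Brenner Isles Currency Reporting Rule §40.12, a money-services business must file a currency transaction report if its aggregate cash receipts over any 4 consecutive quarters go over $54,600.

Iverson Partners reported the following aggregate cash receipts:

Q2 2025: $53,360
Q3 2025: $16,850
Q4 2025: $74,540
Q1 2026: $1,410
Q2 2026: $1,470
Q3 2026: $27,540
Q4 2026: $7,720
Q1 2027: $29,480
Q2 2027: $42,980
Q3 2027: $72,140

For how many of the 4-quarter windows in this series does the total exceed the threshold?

Q2 2025–Q1 2026: $53,360 + $16,850 + $74,540 + $1,410 = $146,160 (over)
Q3 2025–Q2 2026: $16,850 + $74,540 + $1,410 + $1,470 = $94,270 (over)
Q4 2025–Q3 2026: $74,540 + $1,410 + $1,470 + $27,540 = $104,960 (over)
Q1 2026–Q4 2026: $1,410 + $1,470 + $27,540 + $7,720 = $38,140 (under)
Q2 2026–Q1 2027: $1,470 + $27,540 + $7,720 + $29,480 = $66,210 (over)
Q3 2026–Q2 2027: $27,540 + $7,720 + $29,480 + $42,980 = $107,720 (over)
Q4 2026–Q3 2027: $7,720 + $29,480 + $42,980 + $72,140 = $152,320 (over)
6 windows exceed the threshold.

6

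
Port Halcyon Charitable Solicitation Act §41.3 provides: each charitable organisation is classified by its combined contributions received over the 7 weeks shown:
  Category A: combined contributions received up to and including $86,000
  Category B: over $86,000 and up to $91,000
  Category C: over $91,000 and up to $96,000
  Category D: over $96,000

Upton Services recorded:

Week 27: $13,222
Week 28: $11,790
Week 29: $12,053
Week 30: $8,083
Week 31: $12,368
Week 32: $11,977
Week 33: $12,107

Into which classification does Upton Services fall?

Category A

Combined contributions received: $13,222 + $11,790 + $12,053 + $8,083 + $12,368 + $11,977 + $12,107 = $81,600.
$81,600 ≤ $86,000, so Category A applies.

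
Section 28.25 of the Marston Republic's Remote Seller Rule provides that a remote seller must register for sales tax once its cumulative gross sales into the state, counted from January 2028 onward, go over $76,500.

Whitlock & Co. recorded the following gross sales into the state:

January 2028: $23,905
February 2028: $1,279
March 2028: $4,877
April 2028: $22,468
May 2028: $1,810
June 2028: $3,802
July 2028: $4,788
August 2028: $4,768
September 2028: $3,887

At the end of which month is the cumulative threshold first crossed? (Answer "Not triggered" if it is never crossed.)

Through January 2028: $23,905
Through February 2028: $25,184
Through March 2028: $30,061
Through April 2028: $52,529
Through May 2028: $54,339
Through June 2028: $58,141
Through July 2028: $62,929
Through August 2028: $67,697
Through September 2028: $71,584
Final cumulative total $71,584 ≤ $76,500; the threshold is never exceeded.

Not triggered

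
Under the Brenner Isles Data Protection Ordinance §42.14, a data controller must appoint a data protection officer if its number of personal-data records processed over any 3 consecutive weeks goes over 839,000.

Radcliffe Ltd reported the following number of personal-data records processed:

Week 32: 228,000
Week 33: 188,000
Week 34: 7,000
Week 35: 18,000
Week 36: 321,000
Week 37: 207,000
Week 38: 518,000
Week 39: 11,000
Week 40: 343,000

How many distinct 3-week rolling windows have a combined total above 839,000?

2

Week 32–Week 34: 228,000 + 188,000 + 7,000 = 423,000 (under)
Week 33–Week 35: 188,000 + 7,000 + 18,000 = 213,000 (under)
Week 34–Week 36: 7,000 + 18,000 + 321,000 = 346,000 (under)
Week 35–Week 37: 18,000 + 321,000 + 207,000 = 546,000 (under)
Week 36–Week 38: 321,000 + 207,000 + 518,000 = 1,046,000 (over)
Week 37–Week 39: 207,000 + 518,000 + 11,000 = 736,000 (under)
Week 38–Week 40: 518,000 + 11,000 + 343,000 = 872,000 (over)
2 windows exceed the threshold.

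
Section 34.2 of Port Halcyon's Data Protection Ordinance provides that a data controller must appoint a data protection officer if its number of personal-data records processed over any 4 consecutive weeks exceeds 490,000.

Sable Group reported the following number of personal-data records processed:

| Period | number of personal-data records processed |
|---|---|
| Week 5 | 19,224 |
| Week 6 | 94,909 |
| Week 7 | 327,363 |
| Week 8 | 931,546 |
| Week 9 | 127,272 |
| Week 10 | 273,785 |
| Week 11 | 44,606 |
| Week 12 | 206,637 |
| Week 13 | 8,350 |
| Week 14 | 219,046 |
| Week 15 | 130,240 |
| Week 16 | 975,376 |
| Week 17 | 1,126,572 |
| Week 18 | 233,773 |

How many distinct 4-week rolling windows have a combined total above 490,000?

Week 5–Week 8: 19,224 + 94,909 + 327,363 + 931,546 = 1,373,042 (over)
Week 6–Week 9: 94,909 + 327,363 + 931,546 + 127,272 = 1,481,090 (over)
Week 7–Week 10: 327,363 + 931,546 + 127,272 + 273,785 = 1,659,966 (over)
Week 8–Week 11: 931,546 + 127,272 + 273,785 + 44,606 = 1,377,209 (over)
Week 9–Week 12: 127,272 + 273,785 + 44,606 + 206,637 = 652,300 (over)
Week 10–Week 13: 273,785 + 44,606 + 206,637 + 8,350 = 533,378 (over)
Week 11–Week 14: 44,606 + 206,637 + 8,350 + 219,046 = 478,639 (under)
Week 12–Week 15: 206,637 + 8,350 + 219,046 + 130,240 = 564,273 (over)
Week 13–Week 16: 8,350 + 219,046 + 130,240 + 975,376 = 1,333,012 (over)
Week 14–Week 17: 219,046 + 130,240 + 975,376 + 1,126,572 = 2,451,234 (over)
Week 15–Week 18: 130,240 + 975,376 + 1,126,572 + 233,773 = 2,465,961 (over)
10 windows exceed the threshold.

10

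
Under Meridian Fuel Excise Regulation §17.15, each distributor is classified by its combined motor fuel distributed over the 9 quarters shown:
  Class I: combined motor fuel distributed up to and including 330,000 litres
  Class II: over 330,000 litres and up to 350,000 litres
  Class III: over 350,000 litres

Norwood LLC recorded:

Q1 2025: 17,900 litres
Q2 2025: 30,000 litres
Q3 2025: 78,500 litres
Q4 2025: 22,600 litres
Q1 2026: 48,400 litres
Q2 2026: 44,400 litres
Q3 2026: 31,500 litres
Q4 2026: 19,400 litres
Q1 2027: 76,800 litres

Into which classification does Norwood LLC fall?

Combined motor fuel distributed: 17,900 litres + 30,000 litres + 78,500 litres + 22,600 litres + 48,400 litres + 44,400 litres + 31,500 litres + 19,400 litres + 76,800 litres = 369,500 litres.
369,500 litres > 350,000 litres, so Class III applies.

Class III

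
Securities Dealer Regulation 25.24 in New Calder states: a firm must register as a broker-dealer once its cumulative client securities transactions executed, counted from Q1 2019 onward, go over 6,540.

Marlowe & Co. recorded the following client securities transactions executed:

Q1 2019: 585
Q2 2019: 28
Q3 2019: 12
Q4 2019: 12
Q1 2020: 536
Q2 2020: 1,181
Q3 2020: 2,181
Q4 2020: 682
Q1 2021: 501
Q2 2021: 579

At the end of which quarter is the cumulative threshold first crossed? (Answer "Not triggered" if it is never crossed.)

Through Q1 2019: 585
Through Q2 2019: 613
Through Q3 2019: 625
Through Q4 2019: 637
Through Q1 2020: 1,173
Through Q2 2020: 2,354
Through Q3 2020: 4,535
Through Q4 2020: 5,217
Through Q1 2021: 5,718
Through Q2 2021: 6,297
Final cumulative total 6,297 ≤ 6,540; the threshold is never exceeded.

Not triggered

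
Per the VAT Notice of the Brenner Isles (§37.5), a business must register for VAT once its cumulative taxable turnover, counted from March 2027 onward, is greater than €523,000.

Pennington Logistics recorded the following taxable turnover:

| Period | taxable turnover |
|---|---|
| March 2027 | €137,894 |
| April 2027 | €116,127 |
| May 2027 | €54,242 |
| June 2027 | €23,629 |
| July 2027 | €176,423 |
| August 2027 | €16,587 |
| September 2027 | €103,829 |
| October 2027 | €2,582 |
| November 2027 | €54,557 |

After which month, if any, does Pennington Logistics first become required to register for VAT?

August 2027

Through March 2027: €137,894
Through April 2027: €254,021
Through May 2027: €308,263
Through June 2027: €331,892
Through July 2027: €508,315
Through August 2027: €524,902 ← exceeds threshold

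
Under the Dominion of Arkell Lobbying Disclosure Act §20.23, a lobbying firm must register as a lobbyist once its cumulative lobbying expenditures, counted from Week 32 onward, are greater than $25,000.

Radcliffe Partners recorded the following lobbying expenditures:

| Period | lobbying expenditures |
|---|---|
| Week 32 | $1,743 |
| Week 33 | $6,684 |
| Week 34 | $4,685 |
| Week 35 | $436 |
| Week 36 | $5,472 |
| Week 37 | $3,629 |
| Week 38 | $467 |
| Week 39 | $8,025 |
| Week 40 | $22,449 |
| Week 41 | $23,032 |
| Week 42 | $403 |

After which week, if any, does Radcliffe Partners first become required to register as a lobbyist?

Through Week 32: $1,743
Through Week 33: $8,427
Through Week 34: $13,112
Through Week 35: $13,548
Through Week 36: $19,020
Through Week 37: $22,649
Through Week 38: $23,116
Through Week 39: $31,141 ← exceeds threshold

Week 39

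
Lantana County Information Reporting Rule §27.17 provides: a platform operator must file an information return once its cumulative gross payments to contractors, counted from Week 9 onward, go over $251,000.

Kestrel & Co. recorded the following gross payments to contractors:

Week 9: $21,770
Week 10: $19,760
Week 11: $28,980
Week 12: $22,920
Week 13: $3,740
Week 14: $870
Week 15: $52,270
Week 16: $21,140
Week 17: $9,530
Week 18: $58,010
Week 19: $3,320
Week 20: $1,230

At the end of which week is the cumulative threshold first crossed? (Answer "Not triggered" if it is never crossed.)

Through Week 9: $21,770
Through Week 10: $41,530
Through Week 11: $70,510
Through Week 12: $93,430
Through Week 13: $97,170
Through Week 14: $98,040
Through Week 15: $150,310
Through Week 16: $171,450
Through Week 17: $180,980
Through Week 18: $238,990
Through Week 19: $242,310
Through Week 20: $243,540
Final cumulative total $243,540 ≤ $251,000; the threshold is never exceeded.

Not triggered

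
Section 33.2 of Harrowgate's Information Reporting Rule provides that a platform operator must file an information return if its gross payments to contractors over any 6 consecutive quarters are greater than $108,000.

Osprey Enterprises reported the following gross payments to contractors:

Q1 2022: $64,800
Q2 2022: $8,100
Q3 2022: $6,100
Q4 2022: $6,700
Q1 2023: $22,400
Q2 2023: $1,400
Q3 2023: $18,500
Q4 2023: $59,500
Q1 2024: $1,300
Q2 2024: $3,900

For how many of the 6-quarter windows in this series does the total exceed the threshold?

Q1 2022–Q2 2023: $64,800 + $8,100 + $6,100 + $6,700 + $22,400 + $1,400 = $109,500 (over)
Q2 2022–Q3 2023: $8,100 + $6,100 + $6,700 + $22,400 + $1,400 + $18,500 = $63,200 (under)
Q3 2022–Q4 2023: $6,100 + $6,700 + $22,400 + $1,400 + $18,500 + $59,500 = $114,600 (over)
Q4 2022–Q1 2024: $6,700 + $22,400 + $1,400 + $18,500 + $59,500 + $1,300 = $109,800 (over)
Q1 2023–Q2 2024: $22,400 + $1,400 + $18,500 + $59,500 + $1,300 + $3,900 = $107,000 (under)
3 windows exceed the threshold.

3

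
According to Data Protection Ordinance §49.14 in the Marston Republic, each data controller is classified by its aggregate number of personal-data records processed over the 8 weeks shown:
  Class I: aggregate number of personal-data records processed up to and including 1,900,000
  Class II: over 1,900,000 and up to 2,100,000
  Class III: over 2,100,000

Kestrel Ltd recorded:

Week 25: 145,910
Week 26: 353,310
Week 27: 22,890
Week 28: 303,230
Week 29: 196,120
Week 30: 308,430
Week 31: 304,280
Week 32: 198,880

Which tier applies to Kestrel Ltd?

Class I

Aggregate number of personal-data records processed: 145,910 + 353,310 + 22,890 + 303,230 + 196,120 + 308,430 + 304,280 + 198,880 = 1,833,050.
1,833,050 ≤ 1,900,000, so Class I applies.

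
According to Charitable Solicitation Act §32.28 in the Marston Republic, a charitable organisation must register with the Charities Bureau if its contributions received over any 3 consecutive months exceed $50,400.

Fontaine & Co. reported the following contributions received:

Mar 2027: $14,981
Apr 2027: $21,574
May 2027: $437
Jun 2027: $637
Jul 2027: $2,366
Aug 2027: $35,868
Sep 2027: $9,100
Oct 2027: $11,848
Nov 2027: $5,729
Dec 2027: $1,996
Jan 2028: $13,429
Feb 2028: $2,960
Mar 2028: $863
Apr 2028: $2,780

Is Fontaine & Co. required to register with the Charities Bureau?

Yes

Mar 2027–May 2027: $14,981 + $21,574 + $437 = $36,992 (under)
Apr 2027–Jun 2027: $21,574 + $437 + $637 = $22,648 (under)
May 2027–Jul 2027: $437 + $637 + $2,366 = $3,440 (under)
Jun 2027–Aug 2027: $637 + $2,366 + $35,868 = $38,871 (under)
Jul 2027–Sep 2027: $2,366 + $35,868 + $9,100 = $47,334 (under)
Aug 2027–Oct 2027: $35,868 + $9,100 + $11,848 = $56,816 (over)
Sep 2027–Nov 2027: $9,100 + $11,848 + $5,729 = $26,677 (under)
Oct 2027–Dec 2027: $11,848 + $5,729 + $1,996 = $19,573 (under)
Nov 2027–Jan 2028: $5,729 + $1,996 + $13,429 = $21,154 (under)
Dec 2027–Feb 2028: $1,996 + $13,429 + $2,960 = $18,385 (under)
Jan 2028–Mar 2028: $13,429 + $2,960 + $863 = $17,252 (under)
Feb 2028–Apr 2028: $2,960 + $863 + $2,780 = $6,603 (under)
At least one window exceeds $50,400.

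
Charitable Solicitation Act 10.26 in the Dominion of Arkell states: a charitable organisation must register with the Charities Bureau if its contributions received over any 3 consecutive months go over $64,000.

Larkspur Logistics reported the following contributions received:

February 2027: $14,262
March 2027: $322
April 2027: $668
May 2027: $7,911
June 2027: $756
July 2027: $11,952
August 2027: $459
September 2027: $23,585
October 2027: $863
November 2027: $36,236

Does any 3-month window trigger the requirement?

No

February 2027–April 2027: $14,262 + $322 + $668 = $15,252 (under)
March 2027–May 2027: $322 + $668 + $7,911 = $8,901 (under)
April 2027–June 2027: $668 + $7,911 + $756 = $9,335 (under)
May 2027–July 2027: $7,911 + $756 + $11,952 = $20,619 (under)
June 2027–August 2027: $756 + $11,952 + $459 = $13,167 (under)
July 2027–September 2027: $11,952 + $459 + $23,585 = $35,996 (under)
August 2027–October 2027: $459 + $23,585 + $863 = $24,907 (under)
September 2027–November 2027: $23,585 + $863 + $36,236 = $60,684 (under)
No window exceeds $64,000.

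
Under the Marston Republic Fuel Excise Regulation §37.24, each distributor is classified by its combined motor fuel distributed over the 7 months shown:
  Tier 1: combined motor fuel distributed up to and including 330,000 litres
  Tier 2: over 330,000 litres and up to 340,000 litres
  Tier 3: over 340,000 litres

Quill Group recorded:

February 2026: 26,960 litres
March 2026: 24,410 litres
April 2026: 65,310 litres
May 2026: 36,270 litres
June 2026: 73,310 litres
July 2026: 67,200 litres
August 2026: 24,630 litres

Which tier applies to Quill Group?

Tier 1

Combined motor fuel distributed: 26,960 litres + 24,410 litres + 65,310 litres + 36,270 litres + 73,310 litres + 67,200 litres + 24,630 litres = 318,090 litres.
318,090 litres ≤ 330,000 litres, so Tier 1 applies.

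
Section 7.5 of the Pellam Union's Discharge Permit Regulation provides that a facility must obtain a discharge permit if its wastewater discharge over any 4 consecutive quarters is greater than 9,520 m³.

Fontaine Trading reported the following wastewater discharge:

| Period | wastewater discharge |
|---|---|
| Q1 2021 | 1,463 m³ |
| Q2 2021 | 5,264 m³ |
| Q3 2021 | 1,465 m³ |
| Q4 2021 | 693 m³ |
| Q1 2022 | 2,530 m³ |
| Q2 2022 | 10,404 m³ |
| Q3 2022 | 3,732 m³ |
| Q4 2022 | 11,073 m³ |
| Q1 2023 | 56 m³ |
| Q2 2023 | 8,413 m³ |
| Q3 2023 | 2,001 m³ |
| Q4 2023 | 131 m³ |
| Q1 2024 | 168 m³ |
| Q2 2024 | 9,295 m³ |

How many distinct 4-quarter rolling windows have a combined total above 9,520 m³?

Q1 2021–Q4 2021: 1,463 m³ + 5,264 m³ + 1,465 m³ + 693 m³ = 8,885 m³ (under)
Q2 2021–Q1 2022: 5,264 m³ + 1,465 m³ + 693 m³ + 2,530 m³ = 9,952 m³ (over)
Q3 2021–Q2 2022: 1,465 m³ + 693 m³ + 2,530 m³ + 10,404 m³ = 15,092 m³ (over)
Q4 2021–Q3 2022: 693 m³ + 2,530 m³ + 10,404 m³ + 3,732 m³ = 17,359 m³ (over)
Q1 2022–Q4 2022: 2,530 m³ + 10,404 m³ + 3,732 m³ + 11,073 m³ = 27,739 m³ (over)
Q2 2022–Q1 2023: 10,404 m³ + 3,732 m³ + 11,073 m³ + 56 m³ = 25,265 m³ (over)
Q3 2022–Q2 2023: 3,732 m³ + 11,073 m³ + 56 m³ + 8,413 m³ = 23,274 m³ (over)
Q4 2022–Q3 2023: 11,073 m³ + 56 m³ + 8,413 m³ + 2,001 m³ = 21,543 m³ (over)
Q1 2023–Q4 2023: 56 m³ + 8,413 m³ + 2,001 m³ + 131 m³ = 10,601 m³ (over)
Q2 2023–Q1 2024: 8,413 m³ + 2,001 m³ + 131 m³ + 168 m³ = 10,713 m³ (over)
Q3 2023–Q2 2024: 2,001 m³ + 131 m³ + 168 m³ + 9,295 m³ = 11,595 m³ (over)
10 windows exceed the threshold.

10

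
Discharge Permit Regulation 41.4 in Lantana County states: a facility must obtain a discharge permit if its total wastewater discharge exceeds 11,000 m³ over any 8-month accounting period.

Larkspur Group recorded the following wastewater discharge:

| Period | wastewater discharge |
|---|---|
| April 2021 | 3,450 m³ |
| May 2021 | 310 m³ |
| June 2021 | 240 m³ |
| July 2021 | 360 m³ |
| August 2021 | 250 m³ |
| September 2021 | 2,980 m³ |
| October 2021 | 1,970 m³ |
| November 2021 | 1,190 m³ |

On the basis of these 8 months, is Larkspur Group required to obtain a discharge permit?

No

Total wastewater discharge: 3,450 m³ + 310 m³ + 240 m³ + 360 m³ + 250 m³ + 2,980 m³ + 1,970 m³ + 1,190 m³ = 10,750 m³.
10,750 m³ ≤ 11,000 m³, so the threshold is not exceeded.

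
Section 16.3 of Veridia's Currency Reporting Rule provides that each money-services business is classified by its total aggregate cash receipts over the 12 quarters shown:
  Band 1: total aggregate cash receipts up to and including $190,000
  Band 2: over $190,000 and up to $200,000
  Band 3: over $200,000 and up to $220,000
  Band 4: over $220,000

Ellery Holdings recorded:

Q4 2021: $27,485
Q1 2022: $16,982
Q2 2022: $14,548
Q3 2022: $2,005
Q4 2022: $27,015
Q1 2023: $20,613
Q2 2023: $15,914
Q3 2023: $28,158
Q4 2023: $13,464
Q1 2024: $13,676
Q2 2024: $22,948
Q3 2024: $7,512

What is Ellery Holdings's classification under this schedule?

Band 3

Total aggregate cash receipts: $27,485 + $16,982 + $14,548 + $2,005 + $27,015 + $20,613 + $15,914 + $28,158 + $13,464 + $13,676 + $22,948 + $7,512 = $210,320.
$200,000 < $210,320 ≤ $220,000, so Band 3 applies.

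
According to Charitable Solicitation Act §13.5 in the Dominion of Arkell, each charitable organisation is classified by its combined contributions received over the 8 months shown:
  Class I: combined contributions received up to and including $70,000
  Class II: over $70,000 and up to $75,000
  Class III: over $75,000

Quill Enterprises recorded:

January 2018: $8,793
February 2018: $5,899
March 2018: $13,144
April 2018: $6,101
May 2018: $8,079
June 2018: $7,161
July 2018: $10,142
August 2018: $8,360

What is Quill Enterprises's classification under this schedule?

Class I

Combined contributions received: $8,793 + $5,899 + $13,144 + $6,101 + $8,079 + $7,161 + $10,142 + $8,360 = $67,679.
$67,679 ≤ $70,000, so Class I applies.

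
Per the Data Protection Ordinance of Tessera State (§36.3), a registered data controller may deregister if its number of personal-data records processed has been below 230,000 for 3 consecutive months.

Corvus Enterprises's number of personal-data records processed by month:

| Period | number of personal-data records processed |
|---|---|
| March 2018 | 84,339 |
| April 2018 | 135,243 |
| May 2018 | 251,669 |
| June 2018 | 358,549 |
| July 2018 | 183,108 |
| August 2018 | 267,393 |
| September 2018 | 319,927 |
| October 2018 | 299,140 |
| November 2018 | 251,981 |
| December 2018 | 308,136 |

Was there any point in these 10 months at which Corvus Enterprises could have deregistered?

Months below 230,000: March 2018, April 2018, July 2018.
Longest run of consecutive months below the threshold: 2.
2 < 3, so Corvus Enterprises never became eligible.

No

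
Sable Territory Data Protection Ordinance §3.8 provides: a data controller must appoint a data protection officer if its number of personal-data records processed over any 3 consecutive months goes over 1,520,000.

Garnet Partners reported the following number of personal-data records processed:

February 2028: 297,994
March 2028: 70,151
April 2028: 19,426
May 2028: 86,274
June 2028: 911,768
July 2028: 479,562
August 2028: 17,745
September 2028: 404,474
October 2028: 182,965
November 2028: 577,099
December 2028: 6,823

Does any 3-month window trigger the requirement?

February 2028–April 2028: 297,994 + 70,151 + 19,426 = 387,571 (under)
March 2028–May 2028: 70,151 + 19,426 + 86,274 = 175,851 (under)
April 2028–June 2028: 19,426 + 86,274 + 911,768 = 1,017,468 (under)
May 2028–July 2028: 86,274 + 911,768 + 479,562 = 1,477,604 (under)
June 2028–August 2028: 911,768 + 479,562 + 17,745 = 1,409,075 (under)
July 2028–September 2028: 479,562 + 17,745 + 404,474 = 901,781 (under)
August 2028–October 2028: 17,745 + 404,474 + 182,965 = 605,184 (under)
September 2028–November 2028: 404,474 + 182,965 + 577,099 = 1,164,538 (under)
October 2028–December 2028: 182,965 + 577,099 + 6,823 = 766,887 (under)
No window exceeds 1,520,000.

No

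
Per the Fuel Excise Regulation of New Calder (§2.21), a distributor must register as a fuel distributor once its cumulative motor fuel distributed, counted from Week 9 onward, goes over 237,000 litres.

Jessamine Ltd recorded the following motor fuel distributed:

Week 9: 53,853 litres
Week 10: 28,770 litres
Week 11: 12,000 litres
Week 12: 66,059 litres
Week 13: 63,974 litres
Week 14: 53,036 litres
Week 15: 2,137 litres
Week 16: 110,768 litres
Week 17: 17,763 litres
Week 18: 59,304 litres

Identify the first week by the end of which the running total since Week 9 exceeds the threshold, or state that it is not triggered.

Through Week 9: 53,853 litres
Through Week 10: 82,623 litres
Through Week 11: 94,623 litres
Through Week 12: 160,682 litres
Through Week 13: 224,656 litres
Through Week 14: 277,692 litres ← exceeds threshold

Week 14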